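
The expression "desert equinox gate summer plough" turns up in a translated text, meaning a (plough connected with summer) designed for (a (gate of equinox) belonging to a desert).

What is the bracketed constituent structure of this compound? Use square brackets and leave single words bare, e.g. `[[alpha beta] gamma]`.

[[desert [equinox gate]] [summer plough]]

At the top level: head "plough" (specifically "summer plough"); modifier "desert equinox gate".
Within "desert equinox gate", the head is "gate" (specifically "equinox gate") and the modifier is "desert".
Within "equinox gate", the head is "gate" and the modifier is "equinox".
Within "summer plough", the head is "plough" and the modifier is "summer".
Assembled: [[desert [equinox gate]] [summer plough]].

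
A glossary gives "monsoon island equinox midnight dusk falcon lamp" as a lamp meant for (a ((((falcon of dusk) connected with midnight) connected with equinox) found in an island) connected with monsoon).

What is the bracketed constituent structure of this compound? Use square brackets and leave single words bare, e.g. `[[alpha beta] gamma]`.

At the top level: head "lamp"; modifier "monsoon island equinox midnight dusk falcon".
"monsoon island equinox midnight dusk falcon" → head "falcon" (specifically "island equinox midnight dusk falcon"), modifier "monsoon".
"island equinox midnight dusk falcon" → head "falcon" (specifically "equinox midnight dusk falcon"), modifier "island".
"equinox midnight dusk falcon" → head "falcon" (specifically "midnight dusk falcon"), modifier "equinox".
"midnight dusk falcon" → head "falcon" (specifically "dusk falcon"), modifier "midnight".
"dusk falcon" → head "falcon", modifier "dusk".
Putting it together: [[monsoon [island [equinox [midnight [dusk falcon]]]]] lamp].

[[monsoon [island [equinox [midnight [dusk falcon]]]]] lamp]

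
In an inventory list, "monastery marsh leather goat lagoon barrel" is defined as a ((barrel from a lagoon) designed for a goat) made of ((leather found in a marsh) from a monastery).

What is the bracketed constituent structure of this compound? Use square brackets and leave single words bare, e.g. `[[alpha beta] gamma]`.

[[monastery [marsh leather]] [goat [lagoon barrel]]]

Overall it is a kind of barrel (specifically "goat lagoon barrel"); the modifier is "monastery marsh leather".
Within "monastery marsh leather", the head is "leather" (specifically "marsh leather") and the modifier is "monastery".
Within "marsh leather", the head is "leather" and the modifier is "marsh".
Within "goat lagoon barrel", the head is "barrel" (specifically "lagoon barrel") and the modifier is "goat".
Within "lagoon barrel", the head is "barrel" and the modifier is "lagoon".
Assembled: [[monastery [marsh leather]] [goat [lagoon barrel]]].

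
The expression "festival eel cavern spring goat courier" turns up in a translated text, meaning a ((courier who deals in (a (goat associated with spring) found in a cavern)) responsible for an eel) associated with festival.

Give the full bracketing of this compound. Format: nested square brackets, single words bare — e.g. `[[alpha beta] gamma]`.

[festival [eel [[cavern [spring goat]] courier]]]

The outermost head in the paraphrase is "courier" (specifically "eel cavern spring goat courier"), modified by "festival".
"eel cavern spring goat courier" → head "courier" (specifically "cavern spring goat courier"), modifier "eel".
"cavern spring goat courier" → head "courier", modifier "cavern spring goat".
"cavern spring goat" → head "goat" (specifically "spring goat"), modifier "cavern".
"spring goat" → head "goat", modifier "spring".
Putting it together: [festival [eel [[cavern [spring goat]] courier]]].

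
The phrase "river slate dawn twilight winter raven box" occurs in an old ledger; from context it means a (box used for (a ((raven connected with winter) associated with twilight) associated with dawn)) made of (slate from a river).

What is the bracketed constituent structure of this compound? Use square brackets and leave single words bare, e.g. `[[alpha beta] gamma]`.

[[river slate] [[dawn [twilight [winter raven]]] box]]

The outermost head in the paraphrase is "box" (specifically "dawn twilight winter raven box"), modified by "river slate".
"river slate" → head "slate", modifier "river".
"dawn twilight winter raven box" → head "box", modifier "dawn twilight winter raven".
"dawn twilight winter raven" → head "raven" (specifically "twilight winter raven"), modifier "dawn".
"twilight winter raven" → head "raven" (specifically "winter raven"), modifier "twilight".
"winter raven" → head "raven", modifier "winter".
Putting it together: [[river slate] [[dawn [twilight [winter raven]]] box]].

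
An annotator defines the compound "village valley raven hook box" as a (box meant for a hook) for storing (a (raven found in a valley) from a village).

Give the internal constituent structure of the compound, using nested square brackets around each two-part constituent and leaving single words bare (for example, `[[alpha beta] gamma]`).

The outermost head in the paraphrase is "box" (specifically "hook box"), modified by "village valley raven".
Within "village valley raven", the head is "raven" (specifically "valley raven") and the modifier is "village".
Within "valley raven", the head is "raven" and the modifier is "valley".
Within "hook box", the head is "box" and the modifier is "hook".
So the structure is [[village [valley raven]] [hook box]].

[[village [valley raven]] [hook box]]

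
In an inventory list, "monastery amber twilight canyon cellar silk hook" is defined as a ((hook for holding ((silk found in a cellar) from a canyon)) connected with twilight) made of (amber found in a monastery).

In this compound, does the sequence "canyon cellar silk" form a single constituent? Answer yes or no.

yes

The paraphrase groups the words so that "canyon cellar silk" is one unit: it corresponds to a single parenthesized sub-phrase.
The full structure is [[monastery amber] [twilight [[canyon [cellar silk]] hook]]], in which [canyon cellar silk] is a constituent.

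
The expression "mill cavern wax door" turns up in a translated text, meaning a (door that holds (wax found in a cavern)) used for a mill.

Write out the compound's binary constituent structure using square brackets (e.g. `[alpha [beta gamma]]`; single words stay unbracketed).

At the top level: head "door" (specifically "cavern wax door"); modifier "mill".
Inside "cavern wax door": head "door", modifier "cavern wax".
Inside "cavern wax": head "wax", modifier "cavern".
So the structure is [mill [[cavern wax] door]].

[mill [[cavern wax] door]]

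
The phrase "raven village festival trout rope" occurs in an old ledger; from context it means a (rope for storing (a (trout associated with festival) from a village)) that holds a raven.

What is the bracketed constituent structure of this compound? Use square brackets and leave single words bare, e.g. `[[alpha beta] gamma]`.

[raven [[village [festival trout]] rope]]

The outermost head in the paraphrase is "rope" (specifically "village festival trout rope"), modified by "raven".
"village festival trout rope" → head "rope", modifier "village festival trout".
"village festival trout" → head "trout" (specifically "festival trout"), modifier "village".
"festival trout" → head "trout", modifier "festival".
So the structure is [raven [[village [festival trout]] rope]].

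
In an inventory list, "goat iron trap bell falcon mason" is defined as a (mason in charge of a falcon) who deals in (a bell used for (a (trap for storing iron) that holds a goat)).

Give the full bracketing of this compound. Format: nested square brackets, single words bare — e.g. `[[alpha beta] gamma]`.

[[[goat [iron trap]] bell] [falcon mason]]

Overall it is a kind of mason (specifically "falcon mason"); the modifier is "goat iron trap bell".
"goat iron trap bell" → head "bell", modifier "goat iron trap".
"goat iron trap" → head "trap" (specifically "iron trap"), modifier "goat".
"iron trap" → head "trap", modifier "iron".
"falcon mason" → head "mason", modifier "falcon".
So the structure is [[[goat [iron trap]] bell] [falcon mason]].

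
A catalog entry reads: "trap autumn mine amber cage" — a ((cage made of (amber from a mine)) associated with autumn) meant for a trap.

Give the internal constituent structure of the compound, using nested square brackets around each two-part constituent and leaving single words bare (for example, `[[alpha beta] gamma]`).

At the top level: head "cage" (specifically "autumn mine amber cage"); modifier "trap".
Inside "autumn mine amber cage": head "cage" (specifically "mine amber cage"), modifier "autumn".
Inside "mine amber cage": head "cage", modifier "mine amber".
Inside "mine amber": head "amber", modifier "mine".
Assembled: [trap [autumn [[mine amber] cage]]].

[trap [autumn [[mine amber] cage]]]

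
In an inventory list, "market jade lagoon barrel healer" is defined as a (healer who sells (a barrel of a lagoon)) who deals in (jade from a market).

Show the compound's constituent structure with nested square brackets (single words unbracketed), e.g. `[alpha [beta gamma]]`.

Whole compound: head "healer" (specifically "lagoon barrel healer"), modifier "market jade".
Within "market jade", the head is "jade" and the modifier is "market".
Within "lagoon barrel healer", the head is "healer" and the modifier is "lagoon barrel".
Within "lagoon barrel", the head is "barrel" and the modifier is "lagoon".
So the structure is [[market jade] [[lagoon barrel] healer]].

[[market jade] [[lagoon barrel] healer]]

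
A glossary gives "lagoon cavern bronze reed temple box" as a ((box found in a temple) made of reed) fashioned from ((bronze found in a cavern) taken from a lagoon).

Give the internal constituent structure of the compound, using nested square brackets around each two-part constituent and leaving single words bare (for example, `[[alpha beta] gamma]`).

Whole compound: head "box" (specifically "reed temple box"), modifier "lagoon cavern bronze".
"lagoon cavern bronze" → head "bronze" (specifically "cavern bronze"), modifier "lagoon".
"cavern bronze" → head "bronze", modifier "cavern".
"reed temple box" → head "box" (specifically "temple box"), modifier "reed".
"temple box" → head "box", modifier "temple".
Putting it together: [[lagoon [cavern bronze]] [reed [temple box]]].

[[lagoon [cavern bronze]] [reed [temple box]]]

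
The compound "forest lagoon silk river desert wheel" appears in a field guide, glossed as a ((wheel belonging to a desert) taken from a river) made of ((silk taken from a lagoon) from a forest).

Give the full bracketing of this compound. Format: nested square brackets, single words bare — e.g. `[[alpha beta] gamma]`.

At the top level: head "wheel" (specifically "river desert wheel"); modifier "forest lagoon silk".
Inside "forest lagoon silk": head "silk" (specifically "lagoon silk"), modifier "forest".
Inside "lagoon silk": head "silk", modifier "lagoon".
Inside "river desert wheel": head "wheel" (specifically "desert wheel"), modifier "river".
Inside "desert wheel": head "wheel", modifier "desert".
So the structure is [[forest [lagoon silk]] [river [desert wheel]]].

[[forest [lagoon silk]] [river [desert wheel]]]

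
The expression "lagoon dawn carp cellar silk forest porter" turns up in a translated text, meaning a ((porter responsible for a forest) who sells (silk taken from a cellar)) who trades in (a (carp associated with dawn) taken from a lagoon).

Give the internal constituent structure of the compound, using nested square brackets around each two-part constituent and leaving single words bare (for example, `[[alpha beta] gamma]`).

[[lagoon [dawn carp]] [[cellar silk] [forest porter]]]

Whole compound: head "porter" (specifically "cellar silk forest porter"), modifier "lagoon dawn carp".
Within "lagoon dawn carp", the head is "carp" (specifically "dawn carp") and the modifier is "lagoon".
Within "dawn carp", the head is "carp" and the modifier is "dawn".
Within "cellar silk forest porter", the head is "porter" (specifically "forest porter") and the modifier is "cellar silk".
Within "cellar silk", the head is "silk" and the modifier is "cellar".
Within "forest porter", the head is "porter" and the modifier is "forest".
Putting it together: [[lagoon [dawn carp]] [[cellar silk] [forest porter]]].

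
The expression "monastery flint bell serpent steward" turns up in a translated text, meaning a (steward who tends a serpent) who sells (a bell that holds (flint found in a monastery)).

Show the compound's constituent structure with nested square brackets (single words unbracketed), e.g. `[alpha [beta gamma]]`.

Overall it is a kind of steward (specifically "serpent steward"); the modifier is "monastery flint bell".
"monastery flint bell" → head "bell", modifier "monastery flint".
"monastery flint" → head "flint", modifier "monastery".
"serpent steward" → head "steward", modifier "serpent".
Putting it together: [[[monastery flint] bell] [serpent steward]].

[[[monastery flint] bell] [serpent steward]]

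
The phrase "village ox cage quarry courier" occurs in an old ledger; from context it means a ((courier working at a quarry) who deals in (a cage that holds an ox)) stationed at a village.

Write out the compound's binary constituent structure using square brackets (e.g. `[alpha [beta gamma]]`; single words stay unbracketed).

[village [[ox cage] [quarry courier]]]

The outermost head in the paraphrase is "courier" (specifically "ox cage quarry courier"), modified by "village".
Inside "ox cage quarry courier": head "courier" (specifically "quarry courier"), modifier "ox cage".
Inside "ox cage": head "cage", modifier "ox".
Inside "quarry courier": head "courier", modifier "quarry".
Assembled: [village [[ox cage] [quarry courier]]].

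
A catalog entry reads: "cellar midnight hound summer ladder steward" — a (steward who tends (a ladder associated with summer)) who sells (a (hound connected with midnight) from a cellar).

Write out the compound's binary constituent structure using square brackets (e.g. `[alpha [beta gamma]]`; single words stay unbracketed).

Overall it is a kind of steward (specifically "summer ladder steward"); the modifier is "cellar midnight hound".
Within "cellar midnight hound", the head is "hound" (specifically "midnight hound") and the modifier is "cellar".
Within "midnight hound", the head is "hound" and the modifier is "midnight".
Within "summer ladder steward", the head is "steward" and the modifier is "summer ladder".
Within "summer ladder", the head is "ladder" and the modifier is "summer".
So the structure is [[cellar [midnight hound]] [[summer ladder] steward]].

[[cellar [midnight hound]] [[summer ladder] steward]]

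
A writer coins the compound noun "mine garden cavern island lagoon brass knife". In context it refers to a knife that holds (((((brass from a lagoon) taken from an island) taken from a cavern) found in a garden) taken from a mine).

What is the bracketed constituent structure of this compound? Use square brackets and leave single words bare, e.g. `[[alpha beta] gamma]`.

[[mine [garden [cavern [island [lagoon brass]]]]] knife]

At the top level: head "knife"; modifier "mine garden cavern island lagoon brass".
Within "mine garden cavern island lagoon brass", the head is "brass" (specifically "garden cavern island lagoon brass") and the modifier is "mine".
Within "garden cavern island lagoon brass", the head is "brass" (specifically "cavern island lagoon brass") and the modifier is "garden".
Within "cavern island lagoon brass", the head is "brass" (specifically "island lagoon brass") and the modifier is "cavern".
Within "island lagoon brass", the head is "brass" (specifically "lagoon brass") and the modifier is "island".
Within "lagoon brass", the head is "brass" and the modifier is "lagoon".
Putting it together: [[mine [garden [cavern [island [lagoon brass]]]]] knife].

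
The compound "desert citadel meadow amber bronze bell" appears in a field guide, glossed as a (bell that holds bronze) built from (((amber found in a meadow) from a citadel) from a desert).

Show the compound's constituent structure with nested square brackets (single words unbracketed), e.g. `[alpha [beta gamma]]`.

At the top level: head "bell" (specifically "bronze bell"); modifier "desert citadel meadow amber".
"desert citadel meadow amber" → head "amber" (specifically "citadel meadow amber"), modifier "desert".
"citadel meadow amber" → head "amber" (specifically "meadow amber"), modifier "citadel".
"meadow amber" → head "amber", modifier "meadow".
"bronze bell" → head "bell", modifier "bronze".
Putting it together: [[desert [citadel [meadow amber]]] [bronze bell]].

[[desert [citadel [meadow amber]]] [bronze bell]]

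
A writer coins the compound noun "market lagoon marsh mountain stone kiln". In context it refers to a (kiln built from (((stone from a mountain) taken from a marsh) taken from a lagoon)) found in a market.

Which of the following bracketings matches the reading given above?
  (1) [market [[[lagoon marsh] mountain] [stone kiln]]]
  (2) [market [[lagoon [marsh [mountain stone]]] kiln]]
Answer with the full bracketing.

[market [[lagoon [marsh [mountain stone]]] kiln]]

The paraphrase's head is the "kiln" part ("lagoon marsh mountain stone kiln"); its modifier is "market".
That top-level split, carried through the inner groups, gives [market [[lagoon [marsh [mountain stone]]] kiln]].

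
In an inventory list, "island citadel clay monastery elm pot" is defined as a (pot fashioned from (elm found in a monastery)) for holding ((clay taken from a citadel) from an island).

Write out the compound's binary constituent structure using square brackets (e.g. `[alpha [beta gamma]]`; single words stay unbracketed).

[[island [citadel clay]] [[monastery elm] pot]]

At the top level: head "pot" (specifically "monastery elm pot"); modifier "island citadel clay".
Inside "island citadel clay": head "clay" (specifically "citadel clay"), modifier "island".
Inside "citadel clay": head "clay", modifier "citadel".
Inside "monastery elm pot": head "pot", modifier "monastery elm".
Inside "monastery elm": head "elm", modifier "monastery".
Assembled: [[island [citadel clay]] [[monastery elm] pot]].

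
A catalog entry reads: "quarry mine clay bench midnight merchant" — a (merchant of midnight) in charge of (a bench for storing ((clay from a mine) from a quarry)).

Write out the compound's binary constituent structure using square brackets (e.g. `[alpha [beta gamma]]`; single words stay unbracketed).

[[[quarry [mine clay]] bench] [midnight merchant]]

Overall it is a kind of merchant (specifically "midnight merchant"); the modifier is "quarry mine clay bench".
"quarry mine clay bench" → head "bench", modifier "quarry mine clay".
"quarry mine clay" → head "clay" (specifically "mine clay"), modifier "quarry".
"mine clay" → head "clay", modifier "mine".
"midnight merchant" → head "merchant", modifier "midnight".
Putting it together: [[[quarry [mine clay]] bench] [midnight merchant]].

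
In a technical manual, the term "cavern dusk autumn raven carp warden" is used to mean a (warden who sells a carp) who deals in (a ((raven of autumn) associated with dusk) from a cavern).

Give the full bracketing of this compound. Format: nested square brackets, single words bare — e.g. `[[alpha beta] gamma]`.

Overall it is a kind of warden (specifically "carp warden"); the modifier is "cavern dusk autumn raven".
Inside "cavern dusk autumn raven": head "raven" (specifically "dusk autumn raven"), modifier "cavern".
Inside "dusk autumn raven": head "raven" (specifically "autumn raven"), modifier "dusk".
Inside "autumn raven": head "raven", modifier "autumn".
Inside "carp warden": head "warden", modifier "carp".
Putting it together: [[cavern [dusk [autumn raven]]] [carp warden]].

[[cavern [dusk [autumn raven]]] [carp warden]]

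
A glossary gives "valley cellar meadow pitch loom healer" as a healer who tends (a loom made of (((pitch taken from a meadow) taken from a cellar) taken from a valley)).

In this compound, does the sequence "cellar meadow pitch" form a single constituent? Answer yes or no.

The paraphrase groups the words so that "cellar meadow pitch" is one unit: it corresponds to a single parenthesized sub-phrase.
The full structure is [[[valley [cellar [meadow pitch]]] loom] healer], in which [cellar meadow pitch] is a constituent.

yes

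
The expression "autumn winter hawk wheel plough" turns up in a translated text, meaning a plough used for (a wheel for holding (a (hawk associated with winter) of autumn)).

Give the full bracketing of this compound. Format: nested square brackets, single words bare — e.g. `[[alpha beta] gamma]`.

[[[autumn [winter hawk]] wheel] plough]

The outermost head in the paraphrase is "plough", modified by "autumn winter hawk wheel".
Inside "autumn winter hawk wheel": head "wheel", modifier "autumn winter hawk".
Inside "autumn winter hawk": head "hawk" (specifically "winter hawk"), modifier "autumn".
Inside "winter hawk": head "hawk", modifier "winter".
Assembled: [[[autumn [winter hawk]] wheel] plough].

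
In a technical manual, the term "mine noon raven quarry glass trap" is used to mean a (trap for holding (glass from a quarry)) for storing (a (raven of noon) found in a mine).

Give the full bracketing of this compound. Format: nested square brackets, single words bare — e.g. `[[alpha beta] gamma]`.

[[mine [noon raven]] [[quarry glass] trap]]

At the top level: head "trap" (specifically "quarry glass trap"); modifier "mine noon raven".
"mine noon raven" → head "raven" (specifically "noon raven"), modifier "mine".
"noon raven" → head "raven", modifier "noon".
"quarry glass trap" → head "trap", modifier "quarry glass".
"quarry glass" → head "glass", modifier "quarry".
So the structure is [[mine [noon raven]] [[quarry glass] trap]].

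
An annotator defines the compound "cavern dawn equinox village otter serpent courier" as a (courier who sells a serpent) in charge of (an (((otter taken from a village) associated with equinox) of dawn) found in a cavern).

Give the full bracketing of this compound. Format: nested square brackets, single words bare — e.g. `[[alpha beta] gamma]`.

[[cavern [dawn [equinox [village otter]]]] [serpent courier]]

Whole compound: head "courier" (specifically "serpent courier"), modifier "cavern dawn equinox village otter".
"cavern dawn equinox village otter" → head "otter" (specifically "dawn equinox village otter"), modifier "cavern".
"dawn equinox village otter" → head "otter" (specifically "equinox village otter"), modifier "dawn".
"equinox village otter" → head "otter" (specifically "village otter"), modifier "equinox".
"village otter" → head "otter", modifier "village".
"serpent courier" → head "courier", modifier "serpent".
So the structure is [[cavern [dawn [equinox [village otter]]]] [serpent courier]].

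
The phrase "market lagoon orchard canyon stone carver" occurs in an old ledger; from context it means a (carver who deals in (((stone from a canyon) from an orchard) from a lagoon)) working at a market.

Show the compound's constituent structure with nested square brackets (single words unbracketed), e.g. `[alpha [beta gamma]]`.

At the top level: head "carver" (specifically "lagoon orchard canyon stone carver"); modifier "market".
Inside "lagoon orchard canyon stone carver": head "carver", modifier "lagoon orchard canyon stone".
Inside "lagoon orchard canyon stone": head "stone" (specifically "orchard canyon stone"), modifier "lagoon".
Inside "orchard canyon stone": head "stone" (specifically "canyon stone"), modifier "orchard".
Inside "canyon stone": head "stone", modifier "canyon".
Assembled: [market [[lagoon [orchard [canyon stone]]] carver]].

[market [[lagoon [orchard [canyon stone]]] carver]]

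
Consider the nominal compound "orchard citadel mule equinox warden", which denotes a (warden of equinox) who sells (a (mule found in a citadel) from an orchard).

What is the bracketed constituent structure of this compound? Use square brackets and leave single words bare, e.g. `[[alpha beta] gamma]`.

At the top level: head "warden" (specifically "equinox warden"); modifier "orchard citadel mule".
Within "orchard citadel mule", the head is "mule" (specifically "citadel mule") and the modifier is "orchard".
Within "citadel mule", the head is "mule" and the modifier is "citadel".
Within "equinox warden", the head is "warden" and the modifier is "equinox".
Assembled: [[orchard [citadel mule]] [equinox warden]].

[[orchard [citadel mule]] [equinox warden]]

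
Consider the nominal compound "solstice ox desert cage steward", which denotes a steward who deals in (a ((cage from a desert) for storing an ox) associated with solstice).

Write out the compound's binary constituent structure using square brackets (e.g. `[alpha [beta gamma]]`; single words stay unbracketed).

At the top level: head "steward"; modifier "solstice ox desert cage".
Inside "solstice ox desert cage": head "cage" (specifically "ox desert cage"), modifier "solstice".
Inside "ox desert cage": head "cage" (specifically "desert cage"), modifier "ox".
Inside "desert cage": head "cage", modifier "desert".
So the structure is [[solstice [ox [desert cage]]] steward].

[[solstice [ox [desert cage]]] steward]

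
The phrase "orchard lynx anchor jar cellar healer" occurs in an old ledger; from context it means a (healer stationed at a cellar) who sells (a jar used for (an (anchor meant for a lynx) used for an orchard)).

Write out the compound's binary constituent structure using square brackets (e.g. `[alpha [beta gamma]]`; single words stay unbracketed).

[[[orchard [lynx anchor]] jar] [cellar healer]]

The outermost head in the paraphrase is "healer" (specifically "cellar healer"), modified by "orchard lynx anchor jar".
Inside "orchard lynx anchor jar": head "jar", modifier "orchard lynx anchor".
Inside "orchard lynx anchor": head "anchor" (specifically "lynx anchor"), modifier "orchard".
Inside "lynx anchor": head "anchor", modifier "lynx".
Inside "cellar healer": head "healer", modifier "cellar".
Putting it together: [[[orchard [lynx anchor]] jar] [cellar healer]].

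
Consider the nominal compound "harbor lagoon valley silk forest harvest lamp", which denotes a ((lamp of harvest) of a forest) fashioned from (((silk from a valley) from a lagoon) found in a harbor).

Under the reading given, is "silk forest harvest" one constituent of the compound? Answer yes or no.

no

The top-level split is [harbor lagoon valley silk] [forest harvest lamp]; the full structure is [[harbor [lagoon [valley silk]]] [forest [harvest lamp]]].
"silk forest harvest" straddles a constituent boundary, so it is not a single unit.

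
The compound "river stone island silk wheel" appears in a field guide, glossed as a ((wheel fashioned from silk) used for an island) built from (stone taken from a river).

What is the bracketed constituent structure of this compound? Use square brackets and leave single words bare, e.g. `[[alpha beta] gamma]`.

[[river stone] [island [silk wheel]]]

Overall it is a kind of wheel (specifically "island silk wheel"); the modifier is "river stone".
Inside "river stone": head "stone", modifier "river".
Inside "island silk wheel": head "wheel" (specifically "silk wheel"), modifier "island".
Inside "silk wheel": head "wheel", modifier "silk".
Putting it together: [[river stone] [island [silk wheel]]].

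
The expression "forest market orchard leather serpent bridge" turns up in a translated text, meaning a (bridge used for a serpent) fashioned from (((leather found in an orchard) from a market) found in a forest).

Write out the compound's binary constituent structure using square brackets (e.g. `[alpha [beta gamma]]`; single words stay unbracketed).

[[forest [market [orchard leather]]] [serpent bridge]]

At the top level: head "bridge" (specifically "serpent bridge"); modifier "forest market orchard leather".
Inside "forest market orchard leather": head "leather" (specifically "market orchard leather"), modifier "forest".
Inside "market orchard leather": head "leather" (specifically "orchard leather"), modifier "market".
Inside "orchard leather": head "leather", modifier "orchard".
Inside "serpent bridge": head "bridge", modifier "serpent".
Assembled: [[forest [market [orchard leather]]] [serpent bridge]].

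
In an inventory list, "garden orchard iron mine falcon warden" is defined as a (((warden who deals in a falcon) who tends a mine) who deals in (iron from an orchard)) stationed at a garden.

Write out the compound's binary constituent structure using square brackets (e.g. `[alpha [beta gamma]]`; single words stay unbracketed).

The outermost head in the paraphrase is "warden" (specifically "orchard iron mine falcon warden"), modified by "garden".
Within "orchard iron mine falcon warden", the head is "warden" (specifically "mine falcon warden") and the modifier is "orchard iron".
Within "orchard iron", the head is "iron" and the modifier is "orchard".
Within "mine falcon warden", the head is "warden" (specifically "falcon warden") and the modifier is "mine".
Within "falcon warden", the head is "warden" and the modifier is "falcon".
Putting it together: [garden [[orchard iron] [mine [falcon warden]]]].

[garden [[orchard iron] [mine [falcon warden]]]]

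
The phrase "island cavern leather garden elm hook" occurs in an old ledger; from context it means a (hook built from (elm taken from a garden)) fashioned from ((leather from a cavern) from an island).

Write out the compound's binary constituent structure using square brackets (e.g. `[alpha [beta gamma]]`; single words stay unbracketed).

Whole compound: head "hook" (specifically "garden elm hook"), modifier "island cavern leather".
"island cavern leather" → head "leather" (specifically "cavern leather"), modifier "island".
"cavern leather" → head "leather", modifier "cavern".
"garden elm hook" → head "hook", modifier "garden elm".
"garden elm" → head "elm", modifier "garden".
Putting it together: [[island [cavern leather]] [[garden elm] hook]].

[[island [cavern leather]] [[garden elm] hook]]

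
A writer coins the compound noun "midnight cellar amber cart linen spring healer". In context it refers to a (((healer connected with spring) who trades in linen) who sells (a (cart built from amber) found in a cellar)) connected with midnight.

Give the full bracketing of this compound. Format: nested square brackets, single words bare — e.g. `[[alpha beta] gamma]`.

At the top level: head "healer" (specifically "cellar amber cart linen spring healer"); modifier "midnight".
Inside "cellar amber cart linen spring healer": head "healer" (specifically "linen spring healer"), modifier "cellar amber cart".
Inside "cellar amber cart": head "cart" (specifically "amber cart"), modifier "cellar".
Inside "amber cart": head "cart", modifier "amber".
Inside "linen spring healer": head "healer" (specifically "spring healer"), modifier "linen".
Inside "spring healer": head "healer", modifier "spring".
Assembled: [midnight [[cellar [amber cart]] [linen [spring healer]]]].

[midnight [[cellar [amber cart]] [linen [spring healer]]]]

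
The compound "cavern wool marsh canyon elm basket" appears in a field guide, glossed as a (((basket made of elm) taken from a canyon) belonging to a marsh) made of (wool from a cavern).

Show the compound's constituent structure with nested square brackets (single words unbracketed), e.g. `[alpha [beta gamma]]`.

At the top level: head "basket" (specifically "marsh canyon elm basket"); modifier "cavern wool".
Inside "cavern wool": head "wool", modifier "cavern".
Inside "marsh canyon elm basket": head "basket" (specifically "canyon elm basket"), modifier "marsh".
Inside "canyon elm basket": head "basket" (specifically "elm basket"), modifier "canyon".
Inside "elm basket": head "basket", modifier "elm".
Putting it together: [[cavern wool] [marsh [canyon [elm basket]]]].

[[cavern wool] [marsh [canyon [elm basket]]]]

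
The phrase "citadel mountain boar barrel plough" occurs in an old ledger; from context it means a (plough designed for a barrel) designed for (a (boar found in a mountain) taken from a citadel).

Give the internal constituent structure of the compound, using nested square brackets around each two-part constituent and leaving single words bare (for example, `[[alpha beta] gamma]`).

[[citadel [mountain boar]] [barrel plough]]

Whole compound: head "plough" (specifically "barrel plough"), modifier "citadel mountain boar".
Within "citadel mountain boar", the head is "boar" (specifically "mountain boar") and the modifier is "citadel".
Within "mountain boar", the head is "boar" and the modifier is "mountain".
Within "barrel plough", the head is "plough" and the modifier is "barrel".
Assembled: [[citadel [mountain boar]] [barrel plough]].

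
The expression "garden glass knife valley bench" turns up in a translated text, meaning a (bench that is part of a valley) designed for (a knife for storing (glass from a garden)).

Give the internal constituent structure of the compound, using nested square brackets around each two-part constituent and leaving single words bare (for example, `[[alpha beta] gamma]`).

Whole compound: head "bench" (specifically "valley bench"), modifier "garden glass knife".
"garden glass knife" → head "knife", modifier "garden glass".
"garden glass" → head "glass", modifier "garden".
"valley bench" → head "bench", modifier "valley".
Putting it together: [[[garden glass] knife] [valley bench]].

[[[garden glass] knife] [valley bench]]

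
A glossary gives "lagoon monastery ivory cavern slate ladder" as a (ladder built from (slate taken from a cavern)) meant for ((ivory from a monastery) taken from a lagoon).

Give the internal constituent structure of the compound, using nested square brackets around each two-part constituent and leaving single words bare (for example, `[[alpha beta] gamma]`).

[[lagoon [monastery ivory]] [[cavern slate] ladder]]

Whole compound: head "ladder" (specifically "cavern slate ladder"), modifier "lagoon monastery ivory".
Inside "lagoon monastery ivory": head "ivory" (specifically "monastery ivory"), modifier "lagoon".
Inside "monastery ivory": head "ivory", modifier "monastery".
Inside "cavern slate ladder": head "ladder", modifier "cavern slate".
Inside "cavern slate": head "slate", modifier "cavern".
Assembled: [[lagoon [monastery ivory]] [[cavern slate] ladder]].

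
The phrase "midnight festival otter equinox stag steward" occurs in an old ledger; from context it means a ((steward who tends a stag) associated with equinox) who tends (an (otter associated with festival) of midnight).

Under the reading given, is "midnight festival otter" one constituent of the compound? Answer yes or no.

The paraphrase groups the words so that "midnight festival otter" is one unit: it corresponds to a single parenthesized sub-phrase.
The full structure is [[midnight [festival otter]] [equinox [stag steward]]], in which [midnight festival otter] is a constituent.

yes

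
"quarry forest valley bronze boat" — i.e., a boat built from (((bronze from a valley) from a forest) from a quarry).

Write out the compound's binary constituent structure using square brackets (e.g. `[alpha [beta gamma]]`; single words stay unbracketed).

[[quarry [forest [valley bronze]]] boat]

Overall it is a kind of boat; the modifier is "quarry forest valley bronze".
Inside "quarry forest valley bronze": head "bronze" (specifically "forest valley bronze"), modifier "quarry".
Inside "forest valley bronze": head "bronze" (specifically "valley bronze"), modifier "forest".
Inside "valley bronze": head "bronze", modifier "valley".
Putting it together: [[quarry [forest [valley bronze]]] boat].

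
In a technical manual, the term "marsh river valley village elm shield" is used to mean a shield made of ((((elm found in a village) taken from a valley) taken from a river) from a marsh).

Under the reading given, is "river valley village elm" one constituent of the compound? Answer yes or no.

yes

The paraphrase groups the words so that "river valley village elm" is one unit: it corresponds to a single parenthesized sub-phrase.
The full structure is [[marsh [river [valley [village elm]]]] shield], in which [river valley village elm] is a constituent.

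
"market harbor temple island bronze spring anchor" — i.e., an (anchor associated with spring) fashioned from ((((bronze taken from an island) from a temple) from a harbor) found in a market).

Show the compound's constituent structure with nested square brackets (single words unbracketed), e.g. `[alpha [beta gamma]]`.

[[market [harbor [temple [island bronze]]]] [spring anchor]]

At the top level: head "anchor" (specifically "spring anchor"); modifier "market harbor temple island bronze".
Within "market harbor temple island bronze", the head is "bronze" (specifically "harbor temple island bronze") and the modifier is "market".
Within "harbor temple island bronze", the head is "bronze" (specifically "temple island bronze") and the modifier is "harbor".
Within "temple island bronze", the head is "bronze" (specifically "island bronze") and the modifier is "temple".
Within "island bronze", the head is "bronze" and the modifier is "island".
Within "spring anchor", the head is "anchor" and the modifier is "spring".
Assembled: [[market [harbor [temple [island bronze]]]] [spring anchor]].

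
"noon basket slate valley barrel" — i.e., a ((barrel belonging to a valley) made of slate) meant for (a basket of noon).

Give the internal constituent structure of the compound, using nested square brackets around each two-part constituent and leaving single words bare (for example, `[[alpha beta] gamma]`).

The outermost head in the paraphrase is "barrel" (specifically "slate valley barrel"), modified by "noon basket".
Within "noon basket", the head is "basket" and the modifier is "noon".
Within "slate valley barrel", the head is "barrel" (specifically "valley barrel") and the modifier is "slate".
Within "valley barrel", the head is "barrel" and the modifier is "valley".
So the structure is [[noon basket] [slate [valley barrel]]].

[[noon basket] [slate [valley barrel]]]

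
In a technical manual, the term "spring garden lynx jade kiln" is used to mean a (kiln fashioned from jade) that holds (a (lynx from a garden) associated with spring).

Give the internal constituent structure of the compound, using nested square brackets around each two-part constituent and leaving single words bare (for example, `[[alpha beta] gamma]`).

[[spring [garden lynx]] [jade kiln]]

Overall it is a kind of kiln (specifically "jade kiln"); the modifier is "spring garden lynx".
Inside "spring garden lynx": head "lynx" (specifically "garden lynx"), modifier "spring".
Inside "garden lynx": head "lynx", modifier "garden".
Inside "jade kiln": head "kiln", modifier "jade".
Assembled: [[spring [garden lynx]] [jade kiln]].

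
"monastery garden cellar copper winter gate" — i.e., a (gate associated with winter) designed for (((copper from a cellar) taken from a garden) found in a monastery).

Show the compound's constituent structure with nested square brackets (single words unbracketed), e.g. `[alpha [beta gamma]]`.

At the top level: head "gate" (specifically "winter gate"); modifier "monastery garden cellar copper".
Inside "monastery garden cellar copper": head "copper" (specifically "garden cellar copper"), modifier "monastery".
Inside "garden cellar copper": head "copper" (specifically "cellar copper"), modifier "garden".
Inside "cellar copper": head "copper", modifier "cellar".
Inside "winter gate": head "gate", modifier "winter".
Assembled: [[monastery [garden [cellar copper]]] [winter gate]].

[[monastery [garden [cellar copper]]] [winter gate]]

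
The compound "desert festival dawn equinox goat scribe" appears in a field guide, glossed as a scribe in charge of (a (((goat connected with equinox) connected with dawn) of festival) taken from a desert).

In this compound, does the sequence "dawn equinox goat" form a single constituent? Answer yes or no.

yes

The paraphrase groups the words so that "dawn equinox goat" is one unit: it corresponds to a single parenthesized sub-phrase.
The full structure is [[desert [festival [dawn [equinox goat]]]] scribe], in which [dawn equinox goat] is a constituent.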